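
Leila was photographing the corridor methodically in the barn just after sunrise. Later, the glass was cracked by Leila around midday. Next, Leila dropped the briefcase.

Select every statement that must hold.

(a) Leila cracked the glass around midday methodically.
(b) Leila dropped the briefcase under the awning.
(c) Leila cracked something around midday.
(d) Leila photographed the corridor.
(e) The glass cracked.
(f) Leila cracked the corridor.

(a) Not entailed — 'methodically' adds information not in the original event.
(b) Not entailed — 'under the awning' adds information not in the original event.
(c) Entailed — the original entails any weakening of itself; this just generalizes the patient.
(d) Not entailed — 'was photographing' is progressive on an accomplishment; it does not entail the completed 'photographed'.
(e) Entailed — 'Leila cracked the glass' is causative; it entails the inchoative 'the glass cracked'.
(f) Not entailed — Leila cracked the glass, not the corridor; the corridor belongs to the photographing event.

(c), (e)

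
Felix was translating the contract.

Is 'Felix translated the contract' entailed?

'was translating' is progressive; for an accomplishment like 'translate the contract', it doesn't entail completion.

no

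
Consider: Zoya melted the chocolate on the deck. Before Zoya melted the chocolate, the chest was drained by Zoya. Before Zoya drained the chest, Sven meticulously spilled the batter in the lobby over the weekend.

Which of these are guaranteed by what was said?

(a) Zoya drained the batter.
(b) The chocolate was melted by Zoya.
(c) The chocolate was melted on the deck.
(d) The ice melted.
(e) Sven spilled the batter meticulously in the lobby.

(a) Not entailed — Zoya drained the chest, not the batter; the batter belongs to the spilling event.
(b) Entailed — the original entails any weakening of itself; this just drops 'on the deck'.
(c) Entailed — every conjunct here is already in the original melting event.
(d) Not entailed — the chocolate is what melted, not the ice.
(e) Entailed — the original entails any weakening of itself; this just drops 'over the weekend'.

(b), (c), (e)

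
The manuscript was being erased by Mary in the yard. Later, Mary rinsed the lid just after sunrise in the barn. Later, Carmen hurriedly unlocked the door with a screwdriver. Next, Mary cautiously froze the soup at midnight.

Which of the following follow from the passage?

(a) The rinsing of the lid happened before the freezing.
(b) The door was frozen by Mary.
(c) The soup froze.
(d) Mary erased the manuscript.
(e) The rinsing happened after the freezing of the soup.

(a), (c)

(a) Entailed — the narrative places the rinsing before the freezing.
(b) Not entailed — Mary froze the soup, not the door; the door belongs to the unlocking event.
(c) Entailed — 'Mary froze the soup' is causative; it entails the inchoative 'the soup froze'.
(d) Not entailed — 'was erasing' is progressive on an accomplishment; it does not entail the completed 'erased'.
(e) Not entailed — the narrative places the rinsing before the freezing, not after.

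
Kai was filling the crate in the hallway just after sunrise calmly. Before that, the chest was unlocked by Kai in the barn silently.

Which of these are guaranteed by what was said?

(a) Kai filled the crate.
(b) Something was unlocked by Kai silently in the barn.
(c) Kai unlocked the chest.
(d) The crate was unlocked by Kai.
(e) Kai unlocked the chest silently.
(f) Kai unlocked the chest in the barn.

(a) Not entailed — 'was filling' is progressive on an accomplishment; it does not entail the completed 'filled'.
(b) Entailed — generalizing the patient leaves a sub-description the original still satisfies.
(c) Entailed — every conjunct here is already in the original unlocking event.
(d) Not entailed — Kai unlocked the chest, not the crate; the crate belongs to the filling event.
(e) Entailed — the original entails any weakening of itself; this just drops 'in the barn'.
(f) Entailed — the original entails any weakening of itself; this just drops 'silently'.

(b), (c), (e), (f)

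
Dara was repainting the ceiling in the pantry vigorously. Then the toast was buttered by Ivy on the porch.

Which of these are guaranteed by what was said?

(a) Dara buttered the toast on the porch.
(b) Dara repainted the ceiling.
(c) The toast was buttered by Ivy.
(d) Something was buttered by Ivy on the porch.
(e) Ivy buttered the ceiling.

(c), (d)

(a) Not entailed — the passage has Ivy buttering the toast, not Dara.
(b) Not entailed — 'was repainting' is progressive on an accomplishment; it does not entail the completed 'repainted'.
(c) Entailed — the original entails any weakening of itself; this just drops 'on the porch'.
(d) Entailed — every conjunct here is already in the original buttering event.
(e) Not entailed — Ivy buttered the toast, not the ceiling; the ceiling belongs to the repainting event.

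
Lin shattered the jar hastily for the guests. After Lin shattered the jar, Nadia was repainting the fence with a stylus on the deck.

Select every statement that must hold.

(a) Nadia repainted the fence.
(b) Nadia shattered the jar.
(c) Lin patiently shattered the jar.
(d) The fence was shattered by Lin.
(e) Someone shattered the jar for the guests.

(e)

(a) Not entailed — 'was repainting' is progressive on an accomplishment; it does not entail the completed 'repainted'.
(b) Not entailed — the passage has Lin shattering the jar, not Nadia.
(c) Not entailed — 'patiently' adds a manner not in (and inconsistent with) the original.
(d) Not entailed — Lin shattered the jar, not the fence; the fence belongs to the repainting event.
(e) Entailed — dropping 'hastily' and generalizing the agent leaves a sub-description the original still satisfies.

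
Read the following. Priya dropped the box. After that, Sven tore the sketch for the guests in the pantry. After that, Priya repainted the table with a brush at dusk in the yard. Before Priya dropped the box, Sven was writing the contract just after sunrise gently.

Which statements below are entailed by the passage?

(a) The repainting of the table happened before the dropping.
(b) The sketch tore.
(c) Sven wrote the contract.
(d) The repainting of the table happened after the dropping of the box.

(a) Not entailed — the narrative places the dropping before the repainting, not after.
(b) Entailed — 'Sven tore the sketch' is causative; it entails the inchoative 'the sketch tore'.
(c) Not entailed — 'was writing' is progressive on an accomplishment; it does not entail the completed 'wrote'.
(d) Entailed — the narrative places the dropping before the repainting.

(b), (d)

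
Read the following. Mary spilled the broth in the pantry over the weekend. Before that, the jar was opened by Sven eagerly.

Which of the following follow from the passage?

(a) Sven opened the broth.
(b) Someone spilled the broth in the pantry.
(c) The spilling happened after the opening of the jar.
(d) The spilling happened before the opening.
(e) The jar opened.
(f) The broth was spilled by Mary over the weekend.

(b), (c), (e), (f)

(a) Not entailed — Sven opened the jar, not the broth; the broth belongs to the spilling event.
(b) Entailed — every conjunct here is already in the original spilling event.
(c) Entailed — the narrative places the opening before the spilling.
(d) Not entailed — the narrative places the opening before the spilling, not after.
(e) Entailed — 'Sven opened the jar' is causative; it entails the inchoative 'the jar opened'.
(f) Entailed — the original entails any weakening of itself; this just drops 'in the pantry'.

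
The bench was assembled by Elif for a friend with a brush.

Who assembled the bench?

'Elif' marks the agent of the assembling event.

Elif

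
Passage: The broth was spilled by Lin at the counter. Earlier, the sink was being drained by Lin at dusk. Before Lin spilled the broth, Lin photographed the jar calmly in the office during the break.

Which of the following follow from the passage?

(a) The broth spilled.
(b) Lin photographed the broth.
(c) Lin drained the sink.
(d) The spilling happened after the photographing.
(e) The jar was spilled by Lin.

(a) Entailed — 'Lin spilled the broth' is causative; it entails the inchoative 'the broth spilled'.
(b) Not entailed — Lin photographed the jar, not the broth; the broth belongs to the spilling event.
(c) Not entailed — 'was draining' is progressive on an accomplishment; it does not entail the completed 'drained'.
(d) Entailed — the narrative places the photographing before the spilling.
(e) Not entailed — Lin spilled the broth, not the jar; the jar belongs to the photographing event.

(a), (d)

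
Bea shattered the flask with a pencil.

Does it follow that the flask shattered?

'Bea shattered the flask' is the causative; it entails the inchoative 'the flask shattered'.

yes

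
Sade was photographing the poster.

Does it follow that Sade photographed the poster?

'was photographing' is progressive; for an accomplishment like 'photograph the poster', it doesn't entail completion.

no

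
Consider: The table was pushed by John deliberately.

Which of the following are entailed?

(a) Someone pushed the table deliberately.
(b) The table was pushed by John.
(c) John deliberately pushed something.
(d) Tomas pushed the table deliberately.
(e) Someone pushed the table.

(a), (b), (c), (e)

(a) Entailed — the original entails any weakening of itself; this just generalizes the agent.
(b) Entailed — this follows by dropping conjuncts from the pushing event's description.
(c) Entailed — every conjunct here is already in the original pushing event.
(d) Not entailed — the passage has John pushing the table, not Tomas.
(e) Entailed — every conjunct here is already in the original pushing event.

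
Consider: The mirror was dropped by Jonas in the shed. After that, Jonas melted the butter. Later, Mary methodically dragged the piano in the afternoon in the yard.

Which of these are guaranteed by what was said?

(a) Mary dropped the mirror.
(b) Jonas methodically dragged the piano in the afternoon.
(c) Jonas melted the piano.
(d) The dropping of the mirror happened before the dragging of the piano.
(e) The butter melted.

(a) Not entailed — the passage has Jonas dropping the mirror, not Mary.
(b) Not entailed — the passage has Mary dragging the piano, not Jonas.
(c) Not entailed — Jonas melted the butter, not the piano; the piano belongs to the dragging event.
(d) Entailed — the narrative places the dropping before the dragging.
(e) Entailed — 'Jonas melted the butter' is causative; it entails the inchoative 'the butter melted'.

(d), (e)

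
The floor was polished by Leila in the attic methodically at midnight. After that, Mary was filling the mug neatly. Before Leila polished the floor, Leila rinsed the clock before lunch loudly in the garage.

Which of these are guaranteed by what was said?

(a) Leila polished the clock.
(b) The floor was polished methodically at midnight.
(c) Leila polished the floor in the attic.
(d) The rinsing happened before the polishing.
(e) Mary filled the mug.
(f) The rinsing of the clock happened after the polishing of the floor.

(a) Not entailed — Leila polished the floor, not the clock; the clock belongs to the rinsing event.
(b) Entailed — dropping 'in the attic' and generalizing the agent leaves a sub-description the original still satisfies.
(c) Entailed — the original entails any weakening of itself; this just drops 'methodically', 'at midnight'.
(d) Entailed — the narrative places the rinsing before the polishing.
(e) Not entailed — 'was filling' is progressive on an accomplishment; it does not entail the completed 'filled'.
(f) Not entailed — the narrative places the rinsing before the polishing, not after.

(b), (c), (d)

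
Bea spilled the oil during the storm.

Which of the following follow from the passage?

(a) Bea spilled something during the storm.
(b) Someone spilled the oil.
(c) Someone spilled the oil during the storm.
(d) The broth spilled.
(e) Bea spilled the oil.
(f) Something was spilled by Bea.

(a) Entailed — this follows by dropping conjuncts from the spilling event's description.
(b) Entailed — dropping 'during the storm' and generalizing the agent leaves a sub-description the original still satisfies.
(c) Entailed — the original entails any weakening of itself; this just generalizes the agent.
(d) Not entailed — the oil is what spilled, not the broth.
(e) Entailed — the original entails any weakening of itself; this just drops 'during the storm'.
(f) Entailed — every conjunct here is already in the original spilling event.

(a), (b), (c), (e), (f)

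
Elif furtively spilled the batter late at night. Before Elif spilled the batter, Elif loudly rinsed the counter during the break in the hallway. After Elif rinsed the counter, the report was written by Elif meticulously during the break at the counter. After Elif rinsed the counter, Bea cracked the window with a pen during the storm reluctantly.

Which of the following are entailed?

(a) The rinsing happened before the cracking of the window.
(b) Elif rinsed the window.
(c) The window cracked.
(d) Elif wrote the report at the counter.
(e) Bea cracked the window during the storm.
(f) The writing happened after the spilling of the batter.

(a), (c), (d), (e)

(a) Entailed — the narrative places the rinsing before the cracking.
(b) Not entailed — Elif rinsed the counter, not the window; the window belongs to the cracking event.
(c) Entailed — 'Bea cracked the window' is causative; it entails the inchoative 'the window cracked'.
(d) Entailed — every conjunct here is already in the original writing event.
(e) Entailed — every conjunct here is already in the original cracking event.
(f) Not entailed — the narrative doesn't order the spilling relative to the writing.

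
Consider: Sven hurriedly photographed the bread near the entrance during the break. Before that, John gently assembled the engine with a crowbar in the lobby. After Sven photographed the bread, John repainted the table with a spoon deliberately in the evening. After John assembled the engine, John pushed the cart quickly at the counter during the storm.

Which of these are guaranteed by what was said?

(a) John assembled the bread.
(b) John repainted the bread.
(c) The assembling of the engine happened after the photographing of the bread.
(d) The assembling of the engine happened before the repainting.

(d)

(a) Not entailed — John assembled the engine, not the bread; the bread belongs to the photographing event.
(b) Not entailed — John repainted the table, not the bread; the bread belongs to the photographing event.
(c) Not entailed — the narrative places the assembling before the photographing, not after.
(d) Entailed — the narrative places the assembling before the repainting.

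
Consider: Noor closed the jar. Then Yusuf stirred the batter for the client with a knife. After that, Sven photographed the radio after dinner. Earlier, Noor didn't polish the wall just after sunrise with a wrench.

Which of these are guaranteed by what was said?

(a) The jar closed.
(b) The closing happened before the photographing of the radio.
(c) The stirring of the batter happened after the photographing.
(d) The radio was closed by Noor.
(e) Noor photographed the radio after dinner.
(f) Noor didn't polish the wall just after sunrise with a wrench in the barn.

(a), (b), (f)

(a) Entailed — 'Noor closed the jar' is causative; it entails the inchoative 'the jar closed'.
(b) Entailed — the narrative places the closing before the photographing.
(c) Not entailed — the narrative places the stirring before the photographing, not after.
(d) Not entailed — Noor closed the jar, not the radio; the radio belongs to the photographing event.
(e) Not entailed — the passage has Sven photographing the radio, not Noor.
(f) Entailed — under negation, adding a further restriction is entailed: if no such polishing event occurred, none occurred in the barn either.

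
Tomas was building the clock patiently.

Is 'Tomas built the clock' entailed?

'was building' is progressive; for an accomplishment like 'build the clock', it doesn't entail completion.

no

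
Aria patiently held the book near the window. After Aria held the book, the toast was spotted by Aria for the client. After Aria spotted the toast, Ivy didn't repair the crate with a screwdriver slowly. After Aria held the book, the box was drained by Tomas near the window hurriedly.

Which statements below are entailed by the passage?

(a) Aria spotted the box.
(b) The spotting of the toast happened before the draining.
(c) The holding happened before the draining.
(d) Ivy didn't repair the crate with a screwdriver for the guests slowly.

(c), (d)

(a) Not entailed — Aria spotted the toast, not the box; the box belongs to the draining event.
(b) Not entailed — the narrative doesn't order the spotting relative to the draining.
(c) Entailed — the narrative places the holding before the draining.
(d) Entailed — under negation, adding a further restriction is entailed: if no such repairing event occurred, none occurred for the guests either.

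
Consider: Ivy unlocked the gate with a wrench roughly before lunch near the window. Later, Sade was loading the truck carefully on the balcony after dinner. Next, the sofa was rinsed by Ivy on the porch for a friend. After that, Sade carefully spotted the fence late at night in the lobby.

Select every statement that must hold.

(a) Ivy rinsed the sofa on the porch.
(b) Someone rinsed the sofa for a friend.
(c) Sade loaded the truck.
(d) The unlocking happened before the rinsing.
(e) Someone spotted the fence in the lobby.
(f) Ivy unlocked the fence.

(a), (b), (d), (e)

(a) Entailed — this follows by dropping conjuncts from the rinsing event's description.
(b) Entailed — dropping 'on the porch' and generalizing the agent leaves a sub-description the original still satisfies.
(c) Not entailed — 'was loading' is progressive on an accomplishment; it does not entail the completed 'loaded'.
(d) Entailed — the narrative places the unlocking before the rinsing.
(e) Entailed — this follows by dropping conjuncts from the spotting event's description.
(f) Not entailed — Ivy unlocked the gate, not the fence; the fence belongs to the spotting event.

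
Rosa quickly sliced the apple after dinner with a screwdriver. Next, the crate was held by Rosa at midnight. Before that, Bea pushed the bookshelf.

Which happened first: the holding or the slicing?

the slicing

The connectives place the slicing before the holding.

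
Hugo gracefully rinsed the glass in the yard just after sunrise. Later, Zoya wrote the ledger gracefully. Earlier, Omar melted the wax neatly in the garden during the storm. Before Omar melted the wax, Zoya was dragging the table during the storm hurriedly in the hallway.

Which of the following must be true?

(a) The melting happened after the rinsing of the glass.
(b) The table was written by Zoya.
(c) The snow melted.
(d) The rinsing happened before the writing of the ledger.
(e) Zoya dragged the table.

(a) Not entailed — the narrative doesn't order the rinsing relative to the melting.
(b) Not entailed — Zoya wrote the ledger, not the table; the table belongs to the dragging event.
(c) Not entailed — the wax is what melted, not the snow.
(d) Entailed — the narrative places the rinsing before the writing.
(e) Entailed — 'drag' is an activity; 'was dragging' entails that some dragging happened, so 'dragged' holds.

(d), (e)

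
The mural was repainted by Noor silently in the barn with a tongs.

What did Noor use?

a tongs

'with a tongs' marks the instrument of the repainting event.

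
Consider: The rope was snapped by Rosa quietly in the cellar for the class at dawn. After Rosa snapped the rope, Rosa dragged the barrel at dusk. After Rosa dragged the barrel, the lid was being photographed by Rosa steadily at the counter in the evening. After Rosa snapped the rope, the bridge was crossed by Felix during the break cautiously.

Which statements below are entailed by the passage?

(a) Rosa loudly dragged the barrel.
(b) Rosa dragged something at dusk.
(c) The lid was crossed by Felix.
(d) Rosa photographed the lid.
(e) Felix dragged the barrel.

(b)

(a) Not entailed — 'loudly' adds information not in the original event.
(b) Entailed — the original entails any weakening of itself; this just generalizes the patient.
(c) Not entailed — Felix crossed the bridge, not the lid; the lid belongs to the photographing event.
(d) Not entailed — 'was photographing' is progressive on an accomplishment; it does not entail the completed 'photographed'.
(e) Not entailed — the passage has Rosa dragging the barrel, not Felix.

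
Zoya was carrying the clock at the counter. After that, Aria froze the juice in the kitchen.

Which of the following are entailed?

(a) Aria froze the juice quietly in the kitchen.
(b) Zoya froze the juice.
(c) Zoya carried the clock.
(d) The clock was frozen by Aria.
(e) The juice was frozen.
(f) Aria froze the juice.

(a) Not entailed — 'quietly' adds information not in the original event.
(b) Not entailed — the passage has Aria freezing the juice, not Zoya.
(c) Entailed — 'carry' is an activity; 'was carrying' entails that some carrying happened, so 'carried' holds.
(d) Not entailed — Aria froze the juice, not the clock; the clock belongs to the carrying event.
(e) Entailed — dropping 'in the kitchen' and generalizing the agent leaves a sub-description the original still satisfies.
(f) Entailed — dropping 'in the kitchen' leaves a sub-description the original still satisfies.

(c), (e), (f)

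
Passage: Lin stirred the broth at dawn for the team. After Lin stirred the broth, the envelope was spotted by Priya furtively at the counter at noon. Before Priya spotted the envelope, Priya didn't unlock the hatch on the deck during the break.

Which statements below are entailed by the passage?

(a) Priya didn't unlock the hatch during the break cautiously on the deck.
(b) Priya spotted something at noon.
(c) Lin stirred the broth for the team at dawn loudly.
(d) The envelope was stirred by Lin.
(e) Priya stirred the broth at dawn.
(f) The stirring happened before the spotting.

(a) Entailed — under negation, adding a further restriction is entailed: if no such unlocking event occurred, none occurred cautiously either.
(b) Entailed — dropping 'furtively', 'at the counter' and generalizing the patient leaves a sub-description the original still satisfies.
(c) Not entailed — 'loudly' adds information not in the original event.
(d) Not entailed — Lin stirred the broth, not the envelope; the envelope belongs to the spotting event.
(e) Not entailed — the passage has Lin stirring the broth, not Priya.
(f) Entailed — the narrative places the stirring before the spotting.

(a), (b), (f)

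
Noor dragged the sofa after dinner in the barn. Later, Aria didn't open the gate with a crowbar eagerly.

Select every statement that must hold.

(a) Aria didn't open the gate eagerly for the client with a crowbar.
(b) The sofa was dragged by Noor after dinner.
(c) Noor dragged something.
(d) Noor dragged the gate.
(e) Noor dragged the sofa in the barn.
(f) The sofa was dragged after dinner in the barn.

(a) Entailed — under negation, adding a further restriction is entailed: if no such opening event occurred, none occurred for the client either.
(b) Entailed — this follows by dropping conjuncts from the dragging event's description.
(c) Entailed — dropping 'after dinner', 'in the barn' and generalizing the patient leaves a sub-description the original still satisfies.
(d) Not entailed — Noor dragged the sofa, not the gate; the gate belongs to the opening event.
(e) Entailed — the original entails any weakening of itself; this just drops 'after dinner'.
(f) Entailed — this follows by dropping conjuncts from the dragging event's description.

(a), (b), (c), (e), (f)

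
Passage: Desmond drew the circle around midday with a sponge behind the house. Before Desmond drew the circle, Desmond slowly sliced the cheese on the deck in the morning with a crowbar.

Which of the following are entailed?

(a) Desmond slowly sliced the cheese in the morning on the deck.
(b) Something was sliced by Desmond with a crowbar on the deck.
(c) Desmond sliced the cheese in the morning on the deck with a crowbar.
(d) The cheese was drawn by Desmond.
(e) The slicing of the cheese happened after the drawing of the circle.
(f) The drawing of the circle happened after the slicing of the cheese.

(a), (b), (c), (f)

(a) Entailed — every conjunct here is already in the original slicing event.
(b) Entailed — the original entails any weakening of itself; this just drops 'slowly', 'in the morning' and generalizes the patient.
(c) Entailed — every conjunct here is already in the original slicing event.
(d) Not entailed — Desmond drew the circle, not the cheese; the cheese belongs to the slicing event.
(e) Not entailed — the narrative places the slicing before the drawing, not after.
(f) Entailed — the narrative places the slicing before the drawing.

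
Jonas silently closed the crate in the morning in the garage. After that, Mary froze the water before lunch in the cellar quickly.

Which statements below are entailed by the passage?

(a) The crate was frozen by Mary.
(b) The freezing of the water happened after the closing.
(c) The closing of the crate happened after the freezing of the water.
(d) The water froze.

(b), (d)

(a) Not entailed — Mary froze the water, not the crate; the crate belongs to the closing event.
(b) Entailed — the narrative places the closing before the freezing.
(c) Not entailed — the narrative places the closing before the freezing, not after.
(d) Entailed — 'Mary froze the water' is causative; it entails the inchoative 'the water froze'.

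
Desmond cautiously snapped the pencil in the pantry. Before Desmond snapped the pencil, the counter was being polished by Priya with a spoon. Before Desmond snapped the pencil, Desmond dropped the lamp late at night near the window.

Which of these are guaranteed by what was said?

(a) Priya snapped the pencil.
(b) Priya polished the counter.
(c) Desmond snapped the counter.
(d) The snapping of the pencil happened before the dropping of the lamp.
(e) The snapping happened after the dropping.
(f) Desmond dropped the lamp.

(a) Not entailed — the passage has Desmond snapping the pencil, not Priya.
(b) Entailed — 'polish' is an activity; 'was polishing' entails that some polishing happened, so 'polished' holds.
(c) Not entailed — Desmond snapped the pencil, not the counter; the counter belongs to the polishing event.
(d) Not entailed — the narrative places the dropping before the snapping, not after.
(e) Entailed — the narrative places the dropping before the snapping.
(f) Entailed — the original entails any weakening of itself; this just drops 'near the window', 'late at night'.

(b), (e), (f)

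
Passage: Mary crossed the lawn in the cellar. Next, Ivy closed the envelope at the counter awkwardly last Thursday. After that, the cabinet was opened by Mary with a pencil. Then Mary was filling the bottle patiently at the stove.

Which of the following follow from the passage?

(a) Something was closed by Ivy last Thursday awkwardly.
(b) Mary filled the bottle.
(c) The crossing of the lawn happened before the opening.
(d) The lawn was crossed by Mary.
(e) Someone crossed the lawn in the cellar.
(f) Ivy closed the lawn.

(a) Entailed — the original entails any weakening of itself; this just drops 'at the counter' and generalizes the patient.
(b) Not entailed — 'was filling' is progressive on an accomplishment; it does not entail the completed 'filled'.
(c) Entailed — the narrative places the crossing before the opening.
(d) Entailed — the original entails any weakening of itself; this just drops 'in the cellar'.
(e) Entailed — generalizing the agent leaves a sub-description the original still satisfies.
(f) Not entailed — Ivy closed the envelope, not the lawn; the lawn belongs to the crossing event.

(a), (c), (d), (e)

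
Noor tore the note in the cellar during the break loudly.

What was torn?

the note

'the note' marks the patient of the tearing event.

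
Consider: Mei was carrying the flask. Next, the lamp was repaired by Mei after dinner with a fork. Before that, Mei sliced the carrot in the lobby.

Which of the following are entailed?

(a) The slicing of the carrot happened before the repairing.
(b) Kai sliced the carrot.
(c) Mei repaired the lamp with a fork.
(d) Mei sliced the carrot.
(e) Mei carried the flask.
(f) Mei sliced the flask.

(a) Entailed — the narrative places the slicing before the repairing.
(b) Not entailed — the passage has Mei slicing the carrot, not Kai.
(c) Entailed — every conjunct here is already in the original repairing event.
(d) Entailed — dropping 'in the lobby' leaves a sub-description the original still satisfies.
(e) Entailed — 'carry' is an activity; 'was carrying' entails that some carrying happened, so 'carried' holds.
(f) Not entailed — Mei sliced the carrot, not the flask; the flask belongs to the carrying event.

(a), (c), (d), (e)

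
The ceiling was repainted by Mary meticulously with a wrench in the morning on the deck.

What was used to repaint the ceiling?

a wrench

'with a wrench' marks the instrument of the repainting event.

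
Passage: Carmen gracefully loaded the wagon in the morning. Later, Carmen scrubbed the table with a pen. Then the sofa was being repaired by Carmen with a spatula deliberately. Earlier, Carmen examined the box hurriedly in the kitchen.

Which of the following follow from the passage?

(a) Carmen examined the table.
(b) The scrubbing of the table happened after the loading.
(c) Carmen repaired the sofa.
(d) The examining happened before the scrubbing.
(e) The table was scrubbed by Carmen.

(b), (e)

(a) Not entailed — Carmen examined the box, not the table; the table belongs to the scrubbing event.
(b) Entailed — the narrative places the loading before the scrubbing.
(c) Not entailed — 'was repairing' is progressive on an accomplishment; it does not entail the completed 'repaired'.
(d) Not entailed — the narrative doesn't order the examining relative to the scrubbing.
(e) Entailed — dropping 'with a pen' leaves a sub-description the original still satisfies.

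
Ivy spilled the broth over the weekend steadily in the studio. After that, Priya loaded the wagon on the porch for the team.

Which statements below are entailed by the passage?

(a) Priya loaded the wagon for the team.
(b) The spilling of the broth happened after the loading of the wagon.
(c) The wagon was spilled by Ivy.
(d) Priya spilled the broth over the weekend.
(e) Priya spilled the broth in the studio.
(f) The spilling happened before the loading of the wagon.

(a), (f)

(a) Entailed — every conjunct here is already in the original loading event.
(b) Not entailed — the narrative places the spilling before the loading, not after.
(c) Not entailed — Ivy spilled the broth, not the wagon; the wagon belongs to the loading event.
(d) Not entailed — the passage has Ivy spilling the broth, not Priya.
(e) Not entailed — the passage has Ivy spilling the broth, not Priya.
(f) Entailed — the narrative places the spilling before the loading.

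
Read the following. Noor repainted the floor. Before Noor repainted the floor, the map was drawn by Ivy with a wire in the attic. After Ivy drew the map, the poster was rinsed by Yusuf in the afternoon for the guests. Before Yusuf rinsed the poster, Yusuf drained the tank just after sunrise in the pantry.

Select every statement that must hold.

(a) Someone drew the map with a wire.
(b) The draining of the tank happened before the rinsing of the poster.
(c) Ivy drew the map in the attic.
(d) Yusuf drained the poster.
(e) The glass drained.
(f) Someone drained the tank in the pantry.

(a) Entailed — dropping 'in the attic' and generalizing the agent leaves a sub-description the original still satisfies.
(b) Entailed — the narrative places the draining before the rinsing.
(c) Entailed — this follows by dropping conjuncts from the drawing event's description.
(d) Not entailed — Yusuf drained the tank, not the poster; the poster belongs to the rinsing event.
(e) Not entailed — the tank is what drained, not the glass.
(f) Entailed — this follows by dropping conjuncts from the draining event's description.

(a), (b), (c), (f)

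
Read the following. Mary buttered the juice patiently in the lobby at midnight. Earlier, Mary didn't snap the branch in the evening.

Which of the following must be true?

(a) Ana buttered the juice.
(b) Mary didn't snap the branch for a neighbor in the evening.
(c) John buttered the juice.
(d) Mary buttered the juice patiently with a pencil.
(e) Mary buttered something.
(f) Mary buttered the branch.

(b), (e)

(a) Not entailed — the passage has Mary buttering the juice, not Ana.
(b) Entailed — under negation, adding a further restriction is entailed: if no such snapping event occurred, none occurred for a neighbor either.
(c) Not entailed — the passage has Mary buttering the juice, not John.
(d) Not entailed — 'with a pencil' adds information not in the original event.
(e) Entailed — this follows by dropping conjuncts from the buttering event's description.
(f) Not entailed — Mary buttered the juice, not the branch; the branch belongs to the snapping event.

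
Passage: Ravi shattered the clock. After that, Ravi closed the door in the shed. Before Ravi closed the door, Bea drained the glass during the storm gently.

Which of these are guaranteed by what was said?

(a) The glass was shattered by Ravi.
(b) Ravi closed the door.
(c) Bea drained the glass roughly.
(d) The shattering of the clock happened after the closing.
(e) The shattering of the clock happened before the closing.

(a) Not entailed — Ravi shattered the clock, not the glass; the glass belongs to the draining event.
(b) Entailed — dropping 'in the shed' leaves a sub-description the original still satisfies.
(c) Not entailed — 'roughly' adds a manner not in (and inconsistent with) the original.
(d) Not entailed — the narrative places the shattering before the closing, not after.
(e) Entailed — the narrative places the shattering before the closing.

(b), (e)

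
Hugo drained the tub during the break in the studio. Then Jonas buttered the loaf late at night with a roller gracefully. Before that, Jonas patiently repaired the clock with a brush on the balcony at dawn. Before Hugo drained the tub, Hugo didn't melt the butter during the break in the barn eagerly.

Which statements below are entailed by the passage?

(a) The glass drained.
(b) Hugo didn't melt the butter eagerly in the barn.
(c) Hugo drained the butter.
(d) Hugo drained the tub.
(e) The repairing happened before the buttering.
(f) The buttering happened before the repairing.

(d), (e)

(a) Not entailed — the tub is what drained, not the glass.
(b) Not entailed — dropping 'during the break' under negation is not valid — the original leaves open that Hugo melted the butter some other way.
(c) Not entailed — Hugo drained the tub, not the butter; the butter belongs to the melting event.
(d) Entailed — the original entails any weakening of itself; this just drops 'during the break', 'in the studio'.
(e) Entailed — the narrative places the repairing before the buttering.
(f) Not entailed — the narrative places the repairing before the buttering, not after.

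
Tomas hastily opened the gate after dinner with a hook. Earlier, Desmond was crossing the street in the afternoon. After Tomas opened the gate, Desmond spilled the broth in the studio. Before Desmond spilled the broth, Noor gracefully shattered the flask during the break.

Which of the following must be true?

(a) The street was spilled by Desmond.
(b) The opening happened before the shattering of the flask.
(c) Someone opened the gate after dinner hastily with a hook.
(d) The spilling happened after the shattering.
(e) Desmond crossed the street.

(a) Not entailed — Desmond spilled the broth, not the street; the street belongs to the crossing event.
(b) Not entailed — the narrative doesn't order the opening relative to the shattering.
(c) Entailed — the original entails any weakening of itself; this just generalizes the agent.
(d) Entailed — the narrative places the shattering before the spilling.
(e) Not entailed — 'was crossing' is progressive on an accomplishment; it does not entail the completed 'crossed'.

(c), (d)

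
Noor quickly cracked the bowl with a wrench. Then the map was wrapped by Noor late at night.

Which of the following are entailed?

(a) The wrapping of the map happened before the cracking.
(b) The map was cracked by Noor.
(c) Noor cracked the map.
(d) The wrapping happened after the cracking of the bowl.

(a) Not entailed — the narrative places the cracking before the wrapping, not after.
(b) Not entailed — Noor cracked the bowl, not the map; the map belongs to the wrapping event.
(c) Not entailed — Noor cracked the bowl, not the map; the map belongs to the wrapping event.
(d) Entailed — the narrative places the cracking before the wrapping.

(d)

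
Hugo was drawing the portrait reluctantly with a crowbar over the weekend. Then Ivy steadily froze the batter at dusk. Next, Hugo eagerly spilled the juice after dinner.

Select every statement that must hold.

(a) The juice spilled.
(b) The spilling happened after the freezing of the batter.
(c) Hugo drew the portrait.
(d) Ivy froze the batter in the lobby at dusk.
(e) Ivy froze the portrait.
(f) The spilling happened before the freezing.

(a) Entailed — 'Hugo spilled the juice' is causative; it entails the inchoative 'the juice spilled'.
(b) Entailed — the narrative places the freezing before the spilling.
(c) Not entailed — 'was drawing' is progressive on an accomplishment; it does not entail the completed 'drew'.
(d) Not entailed — 'in the lobby' adds information not in the original event.
(e) Not entailed — Ivy froze the batter, not the portrait; the portrait belongs to the drawing event.
(f) Not entailed — the narrative places the freezing before the spilling, not after.

(a), (b)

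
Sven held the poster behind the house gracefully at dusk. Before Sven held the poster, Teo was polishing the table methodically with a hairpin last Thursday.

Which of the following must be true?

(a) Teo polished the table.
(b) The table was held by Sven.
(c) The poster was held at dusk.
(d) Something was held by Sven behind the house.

(a) Entailed — 'polish' is an activity; 'was polishing' entails that some polishing happened, so 'polished' holds.
(b) Not entailed — Sven held the poster, not the table; the table belongs to the polishing event.
(c) Entailed — the original entails any weakening of itself; this just drops 'gracefully', 'behind the house' and generalizes the agent.
(d) Entailed — dropping 'at dusk', 'gracefully' and generalizing the patient leaves a sub-description the original still satisfies.

(a), (c), (d)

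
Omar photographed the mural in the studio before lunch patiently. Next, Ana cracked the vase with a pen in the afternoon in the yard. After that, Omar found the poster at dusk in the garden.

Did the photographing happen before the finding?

yes

The narrative orders the photographing before the finding.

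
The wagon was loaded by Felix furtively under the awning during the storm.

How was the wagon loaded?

'furtively' marks the manner of the loading event.

furtively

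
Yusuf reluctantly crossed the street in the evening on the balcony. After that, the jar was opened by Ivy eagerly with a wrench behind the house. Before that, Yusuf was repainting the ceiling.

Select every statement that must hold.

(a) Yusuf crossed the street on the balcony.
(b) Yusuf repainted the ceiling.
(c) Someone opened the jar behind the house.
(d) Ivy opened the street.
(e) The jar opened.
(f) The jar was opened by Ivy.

(a) Entailed — dropping 'in the evening', 'reluctantly' leaves a sub-description the original still satisfies.
(b) Not entailed — 'was repainting' is progressive on an accomplishment; it does not entail the completed 'repainted'.
(c) Entailed — dropping 'eagerly', 'with a wrench' and generalizing the agent leaves a sub-description the original still satisfies.
(d) Not entailed — Ivy opened the jar, not the street; the street belongs to the crossing event.
(e) Entailed — 'Ivy opened the jar' is causative; it entails the inchoative 'the jar opened'.
(f) Entailed — every conjunct here is already in the original opening event.

(a), (c), (e), (f)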